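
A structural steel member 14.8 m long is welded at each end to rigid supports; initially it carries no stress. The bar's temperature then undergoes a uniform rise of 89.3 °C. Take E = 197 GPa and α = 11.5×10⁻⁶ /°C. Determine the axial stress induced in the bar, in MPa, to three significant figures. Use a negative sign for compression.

Free thermal expansion αLΔT = 11.5e-6 · 14800 · 89.3 = 15.2 mm.
The walls impose strain ε = −(15.2)/14800 = -1.0269e-03; σ = Eε = 197000 · -1.0269e-03 = -202.3 MPa.

-202 MPa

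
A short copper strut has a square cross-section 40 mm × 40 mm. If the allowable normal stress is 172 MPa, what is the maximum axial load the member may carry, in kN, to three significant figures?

A = 1600 mm².
P_max = σ_allow · A = 172 · 1600 = 275200 N = 275.2 kN.

275 kN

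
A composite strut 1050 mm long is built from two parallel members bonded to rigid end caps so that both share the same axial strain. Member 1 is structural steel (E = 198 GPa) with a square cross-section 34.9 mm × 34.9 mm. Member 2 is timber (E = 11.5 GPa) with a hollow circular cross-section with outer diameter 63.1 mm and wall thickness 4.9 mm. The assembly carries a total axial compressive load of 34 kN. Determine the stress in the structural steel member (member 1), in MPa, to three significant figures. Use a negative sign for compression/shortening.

A_1 = 1218 mm².
A_2 = 895.9 mm².
Equal strain + equilibrium ⇒ each member carries load in proportion to AE: A₁E₁ = 241200000 N, A₂E₂ = 10300000 N, ΣAE = 251500000 N.
σ₁ = P·E₁/ΣAE = -34000·198000/251500000 = -26.77 MPa.

-26.8 MPa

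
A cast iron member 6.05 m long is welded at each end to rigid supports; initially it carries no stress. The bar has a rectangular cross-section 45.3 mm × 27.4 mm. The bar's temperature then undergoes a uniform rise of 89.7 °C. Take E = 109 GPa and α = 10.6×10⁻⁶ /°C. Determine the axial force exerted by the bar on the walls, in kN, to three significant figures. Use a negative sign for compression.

-129 kN

Free thermal expansion αLΔT = 10.6e-6 · 6050 · 89.7 = 5.752 mm.
The walls impose strain ε = −(5.752)/6050 = -9.5082e-04; σ = Eε = 109000 · -9.5082e-04 = -103.6 MPa.
Wall reaction R = σ·A = -103.6·1241 = -128600 N = -128.6 kN.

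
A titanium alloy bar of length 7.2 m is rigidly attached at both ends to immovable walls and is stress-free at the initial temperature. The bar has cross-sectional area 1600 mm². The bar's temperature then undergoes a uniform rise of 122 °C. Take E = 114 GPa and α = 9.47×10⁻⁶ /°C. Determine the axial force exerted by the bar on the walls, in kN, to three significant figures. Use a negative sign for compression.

-211 kN

Free thermal expansion αLΔT = 9.47e-6 · 7200 · 122 = 8.318 mm.
The walls impose strain ε = −(8.318)/7200 = -1.1553e-03; σ = Eε = 114000 · -1.1553e-03 = -131.7 MPa.
Wall reaction R = σ·A = -131.7·1600 = -210700 N = -210.7 kN.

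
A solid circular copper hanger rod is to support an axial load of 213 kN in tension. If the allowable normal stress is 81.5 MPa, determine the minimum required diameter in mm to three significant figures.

Required area A ≥ P/σ_allow = 213000/81.5 = 2613 mm².
For a solid circular section, d ≥ √(4A/π) = 57.69 mm.

57.7 mm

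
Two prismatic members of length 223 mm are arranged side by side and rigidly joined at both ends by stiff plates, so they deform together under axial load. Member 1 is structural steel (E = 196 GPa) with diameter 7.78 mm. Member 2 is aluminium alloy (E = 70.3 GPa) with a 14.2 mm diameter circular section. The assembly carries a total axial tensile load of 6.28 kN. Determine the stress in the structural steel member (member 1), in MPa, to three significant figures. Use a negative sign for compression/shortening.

A_1 = 47.54 mm².
A_2 = 158.4 mm².
Equal strain + equilibrium ⇒ each member carries load in proportion to AE: A₁E₁ = 9318000 N, A₂E₂ = 11130000 N, ΣAE = 20450000 N.
σ₁ = P·E₁/ΣAE = 6280·196000/20450000 = 60.19 MPa.

60.2 MPa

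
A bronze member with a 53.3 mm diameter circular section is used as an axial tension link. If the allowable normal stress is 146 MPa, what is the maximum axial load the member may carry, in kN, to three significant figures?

326 kN

A = 2231 mm².
P_max = σ_allow · A = 146 · 2231 = 325800 N = 325.8 kN.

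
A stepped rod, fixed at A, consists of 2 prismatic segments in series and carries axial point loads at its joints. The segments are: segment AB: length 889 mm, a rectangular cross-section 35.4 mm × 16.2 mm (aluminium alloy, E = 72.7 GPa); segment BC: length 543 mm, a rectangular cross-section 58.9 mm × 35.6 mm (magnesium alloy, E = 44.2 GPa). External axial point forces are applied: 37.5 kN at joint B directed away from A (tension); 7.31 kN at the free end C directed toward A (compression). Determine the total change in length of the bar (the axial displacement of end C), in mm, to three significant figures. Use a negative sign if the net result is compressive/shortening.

0.601 mm

Internal axial forces (sectioning from the free end, tension +): N_BC = -7.31 kN, N_AB = 30.19 kN.
A_AB = 573.5 mm².
A_BC = 2097 mm².
δ_AB = 30190·889/(573.5·72700) = 0.6437 mm
δ_BC = -7310·543/(2097·44200) = -0.04283 mm
δ = Σδ_i = 0.6009 mm.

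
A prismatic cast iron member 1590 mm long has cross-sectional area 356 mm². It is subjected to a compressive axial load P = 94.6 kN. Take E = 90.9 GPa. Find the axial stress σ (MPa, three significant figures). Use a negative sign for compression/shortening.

σ = N/A = -94600/356 = -265.7 MPa.

-266 MPa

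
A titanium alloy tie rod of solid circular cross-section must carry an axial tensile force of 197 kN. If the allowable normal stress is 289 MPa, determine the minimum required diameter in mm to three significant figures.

29.5 mm

Required area A ≥ P/σ_allow = 197000/289 = 681.7 mm².
For a solid circular section, d ≥ √(4A/π) = 29.46 mm.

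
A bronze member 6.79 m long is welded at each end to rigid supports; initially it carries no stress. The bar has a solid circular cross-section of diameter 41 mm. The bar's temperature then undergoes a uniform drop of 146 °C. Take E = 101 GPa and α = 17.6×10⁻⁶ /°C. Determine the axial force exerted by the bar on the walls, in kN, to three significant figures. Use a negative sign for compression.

Free thermal expansion αLΔT = 17.6e-6 · 6790 · -146 = -17.45 mm.
The walls impose strain ε = −(-17.45)/6790 = 2.5696e-03; σ = Eε = 101000 · 2.5696e-03 = 259.5 MPa.
Wall reaction R = σ·A = 259.5·1320 = 342600 N = 342.6 kN.

343 kN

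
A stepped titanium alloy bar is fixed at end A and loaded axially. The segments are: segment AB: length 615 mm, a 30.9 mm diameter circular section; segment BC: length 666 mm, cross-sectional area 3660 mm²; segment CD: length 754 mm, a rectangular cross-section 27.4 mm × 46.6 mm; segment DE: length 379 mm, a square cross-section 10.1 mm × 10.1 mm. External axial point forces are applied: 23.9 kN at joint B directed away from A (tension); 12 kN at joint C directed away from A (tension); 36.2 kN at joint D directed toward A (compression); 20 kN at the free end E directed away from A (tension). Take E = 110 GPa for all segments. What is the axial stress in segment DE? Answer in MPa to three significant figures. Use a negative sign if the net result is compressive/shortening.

196 MPa

Internal axial forces (sectioning from the free end, tension +): N_DE = 20 kN, N_CD = -16.2 kN, N_BC = -4.2 kN, N_AB = 19.7 kN.
A_DE = 102 mm².
σ_DE = N_DE/A_DE = 20000/102 = 196.1 MPa.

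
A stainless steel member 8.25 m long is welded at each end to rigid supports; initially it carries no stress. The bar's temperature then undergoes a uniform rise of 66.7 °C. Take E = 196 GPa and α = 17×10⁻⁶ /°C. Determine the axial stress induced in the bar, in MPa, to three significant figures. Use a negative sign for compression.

Free thermal expansion αLΔT = 17e-6 · 8250 · 66.7 = 9.355 mm.
The walls impose strain ε = −(9.355)/8250 = -1.1339e-03; σ = Eε = 196000 · -1.1339e-03 = -222.2 MPa.

-222 MPa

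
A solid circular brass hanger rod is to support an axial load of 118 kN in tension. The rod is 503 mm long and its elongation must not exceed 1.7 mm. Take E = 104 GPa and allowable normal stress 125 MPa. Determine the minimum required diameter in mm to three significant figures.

34.7 mm

Required area A ≥ P/σ_allow = 118000/125 = 944 mm².
For a solid circular section, d ≥ √(4A/π) = 34.67 mm.
Elongation limit: A ≥ PL/(Eδ_allow) = 118000·503/(104000·1.7) = 335.7 mm² ⇒ d ≥ 20.67 mm.
The stress limit governs.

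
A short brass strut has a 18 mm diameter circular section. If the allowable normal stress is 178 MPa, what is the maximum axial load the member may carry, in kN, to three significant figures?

A = 254.5 mm².
P_max = σ_allow · A = 178 · 254.5 = 45300 N = 45.3 kN.

45.3 kN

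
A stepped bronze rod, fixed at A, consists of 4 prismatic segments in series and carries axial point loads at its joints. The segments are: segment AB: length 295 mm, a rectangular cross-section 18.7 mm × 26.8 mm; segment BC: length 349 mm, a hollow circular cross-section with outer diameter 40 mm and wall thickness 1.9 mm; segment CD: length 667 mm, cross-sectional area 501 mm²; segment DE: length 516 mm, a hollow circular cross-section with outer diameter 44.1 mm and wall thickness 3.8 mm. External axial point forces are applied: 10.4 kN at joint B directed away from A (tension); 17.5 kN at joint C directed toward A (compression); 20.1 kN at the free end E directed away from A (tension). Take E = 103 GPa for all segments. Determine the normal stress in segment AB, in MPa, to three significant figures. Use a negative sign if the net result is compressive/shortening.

25.9 MPa

Internal axial forces (sectioning from the free end, tension +): N_DE = 20.1 kN, N_CD = 20.1 kN, N_BC = 2.6 kN, N_AB = 13 kN.
A_AB = 501.2 mm².
σ_AB = N_AB/A_AB = 13000/501.2 = 25.94 MPa.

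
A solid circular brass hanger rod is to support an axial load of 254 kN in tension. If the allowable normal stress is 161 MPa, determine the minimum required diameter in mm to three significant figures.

44.8 mm

Required area A ≥ P/σ_allow = 254000/161 = 1578 mm².
For a solid circular section, d ≥ √(4A/π) = 44.82 mm.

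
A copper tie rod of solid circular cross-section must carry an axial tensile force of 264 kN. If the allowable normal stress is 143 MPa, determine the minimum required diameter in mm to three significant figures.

48.5 mm

Required area A ≥ P/σ_allow = 264000/143 = 1846 mm².
For a solid circular section, d ≥ √(4A/π) = 48.48 mm.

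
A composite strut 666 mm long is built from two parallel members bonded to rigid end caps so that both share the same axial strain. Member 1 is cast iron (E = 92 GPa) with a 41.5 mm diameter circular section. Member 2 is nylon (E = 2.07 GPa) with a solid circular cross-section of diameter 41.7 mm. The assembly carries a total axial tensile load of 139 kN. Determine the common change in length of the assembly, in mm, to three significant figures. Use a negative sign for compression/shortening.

A_1 = 1353 mm².
A_2 = 1366 mm².
Equal strain + equilibrium ⇒ each member carries load in proportion to AE: A₁E₁ = 124400000 N, A₂E₂ = 2827000 N, ΣAE = 127300000 N.
δ = PL/ΣAE = 139000·666/127300000 = 0.7274 mm.

0.727 mm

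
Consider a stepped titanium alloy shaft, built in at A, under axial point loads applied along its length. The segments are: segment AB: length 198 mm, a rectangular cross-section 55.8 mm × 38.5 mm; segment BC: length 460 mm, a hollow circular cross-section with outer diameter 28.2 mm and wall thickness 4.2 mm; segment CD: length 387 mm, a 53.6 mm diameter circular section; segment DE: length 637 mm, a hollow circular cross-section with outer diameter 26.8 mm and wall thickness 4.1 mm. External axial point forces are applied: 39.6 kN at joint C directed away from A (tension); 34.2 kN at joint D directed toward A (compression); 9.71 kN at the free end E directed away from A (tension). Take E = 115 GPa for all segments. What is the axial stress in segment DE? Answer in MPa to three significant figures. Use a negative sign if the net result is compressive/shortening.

33.2 MPa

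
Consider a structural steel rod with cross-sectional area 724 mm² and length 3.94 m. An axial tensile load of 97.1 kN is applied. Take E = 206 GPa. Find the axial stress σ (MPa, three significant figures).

σ = N/A = 97100/724 = 134.1 MPa.

134 MPa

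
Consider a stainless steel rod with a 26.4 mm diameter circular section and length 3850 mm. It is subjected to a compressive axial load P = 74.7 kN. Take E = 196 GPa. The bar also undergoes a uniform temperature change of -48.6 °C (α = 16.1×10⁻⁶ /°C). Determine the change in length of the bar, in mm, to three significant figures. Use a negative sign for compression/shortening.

-5.69 mm

A = 547.4 mm².
δ_mech = NL/(AE) = -74700·3850/(547.4·196000) = -2.681 mm.
δ_thermal = αLΔT = 16.1e-6·3850·-48.6 = -3.012 mm.
δ = δ_mech + δ_thermal = -5.693 mm.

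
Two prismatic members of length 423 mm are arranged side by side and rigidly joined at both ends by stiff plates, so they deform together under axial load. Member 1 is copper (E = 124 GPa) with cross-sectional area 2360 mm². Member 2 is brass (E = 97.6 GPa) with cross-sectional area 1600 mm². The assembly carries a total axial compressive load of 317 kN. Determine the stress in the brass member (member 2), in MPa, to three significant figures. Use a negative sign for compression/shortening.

Equal strain + equilibrium ⇒ each member carries load in proportion to AE: A₁E₁ = 292600000 N, A₂E₂ = 156200000 N, ΣAE = 448800000 N.
σ₂ = P·E₂/ΣAE = -317000·97600/448800000 = -68.94 MPa.

-68.9 MPa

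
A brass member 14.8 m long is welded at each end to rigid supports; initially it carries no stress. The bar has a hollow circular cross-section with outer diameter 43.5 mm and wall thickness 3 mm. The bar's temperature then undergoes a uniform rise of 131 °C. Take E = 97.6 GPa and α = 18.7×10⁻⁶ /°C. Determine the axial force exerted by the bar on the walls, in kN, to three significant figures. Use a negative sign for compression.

-91.3 kN

Free thermal expansion αLΔT = 18.7e-6 · 14800 · 131 = 36.26 mm.
The walls impose strain ε = −(36.26)/14800 = -2.4497e-03; σ = Eε = 97600 · -2.4497e-03 = -239.1 MPa.
Wall reaction R = σ·A = -239.1·381.7 = -91260 N = -91.26 kN.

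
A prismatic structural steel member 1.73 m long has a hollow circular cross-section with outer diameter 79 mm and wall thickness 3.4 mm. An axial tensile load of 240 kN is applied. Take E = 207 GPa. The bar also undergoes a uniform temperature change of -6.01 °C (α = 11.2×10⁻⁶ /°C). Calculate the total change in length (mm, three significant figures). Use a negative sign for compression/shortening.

2.37 mm

A = 807.5 mm².
δ_mech = NL/(AE) = 240000·1730/(807.5·207000) = 2.484 mm.
δ_thermal = αLΔT = 11.2e-6·1730·-6.01 = -0.1164 mm.
δ = δ_mech + δ_thermal = 2.367 mm.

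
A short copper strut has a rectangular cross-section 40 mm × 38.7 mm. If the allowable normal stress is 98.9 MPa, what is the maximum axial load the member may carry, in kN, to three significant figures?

153 kN

A = 1548 mm².
P_max = σ_allow · A = 98.9 · 1548 = 153100 N = 153.1 kN.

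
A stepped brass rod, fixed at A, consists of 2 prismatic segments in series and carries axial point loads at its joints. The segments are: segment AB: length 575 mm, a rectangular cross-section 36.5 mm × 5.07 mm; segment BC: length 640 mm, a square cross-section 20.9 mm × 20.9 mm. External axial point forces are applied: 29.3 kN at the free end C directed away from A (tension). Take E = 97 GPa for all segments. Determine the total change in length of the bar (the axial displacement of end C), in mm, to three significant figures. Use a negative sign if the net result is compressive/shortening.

Internal axial forces (sectioning from the free end, tension +): N_BC = 29.3 kN, N_AB = 29.3 kN.
A_AB = 185.1 mm².
A_BC = 436.8 mm².
δ_AB = 29300·575/(185.1·97000) = 0.9386 mm
δ_BC = 29300·640/(436.8·97000) = 0.4426 mm
δ = Σδ_i = 1.381 mm.

1.38 mm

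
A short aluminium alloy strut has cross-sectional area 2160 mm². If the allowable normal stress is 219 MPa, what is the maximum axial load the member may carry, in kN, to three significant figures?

473 kN

P_max = σ_allow · A = 219 · 2160 = 473000 N = 473 kN.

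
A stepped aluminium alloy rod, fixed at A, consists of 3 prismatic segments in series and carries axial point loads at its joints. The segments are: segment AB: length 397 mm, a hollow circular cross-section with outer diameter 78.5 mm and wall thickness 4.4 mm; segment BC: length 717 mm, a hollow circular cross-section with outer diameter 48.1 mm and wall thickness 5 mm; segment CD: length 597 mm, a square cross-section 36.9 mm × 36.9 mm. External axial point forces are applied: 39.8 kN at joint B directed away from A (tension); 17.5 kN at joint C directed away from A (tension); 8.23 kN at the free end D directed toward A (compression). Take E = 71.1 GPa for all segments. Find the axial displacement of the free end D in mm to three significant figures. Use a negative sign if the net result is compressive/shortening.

Internal axial forces (sectioning from the free end, tension +): N_CD = -8.23 kN, N_BC = 9.27 kN, N_AB = 49.07 kN.
A_AB = 1024 mm².
A_BC = 677 mm².
A_CD = 1362 mm².
δ_AB = 49070·397/(1024·71100) = 0.2675 mm
δ_BC = 9270·717/(677·71100) = 0.1381 mm
δ_CD = -8230·597/(1362·71100) = -0.05075 mm
δ = Σδ_i = 0.3548 mm.

0.355 mm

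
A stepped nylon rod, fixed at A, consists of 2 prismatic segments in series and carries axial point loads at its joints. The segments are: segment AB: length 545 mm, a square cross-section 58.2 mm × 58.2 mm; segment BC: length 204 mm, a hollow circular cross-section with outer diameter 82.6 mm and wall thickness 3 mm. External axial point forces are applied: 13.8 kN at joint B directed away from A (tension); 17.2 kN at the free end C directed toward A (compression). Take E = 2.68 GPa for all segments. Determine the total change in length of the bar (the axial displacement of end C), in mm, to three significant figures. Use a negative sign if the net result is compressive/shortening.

-1.95 mm

Internal axial forces (sectioning from the free end, tension +): N_BC = -17.2 kN, N_AB = -3.4 kN.
A_AB = 3387 mm².
A_BC = 750.2 mm².
δ_AB = -3400·545/(3387·2680) = -0.2041 mm
δ_BC = -17200·204/(750.2·2680) = -1.745 mm
δ = Σδ_i = -1.949 mm.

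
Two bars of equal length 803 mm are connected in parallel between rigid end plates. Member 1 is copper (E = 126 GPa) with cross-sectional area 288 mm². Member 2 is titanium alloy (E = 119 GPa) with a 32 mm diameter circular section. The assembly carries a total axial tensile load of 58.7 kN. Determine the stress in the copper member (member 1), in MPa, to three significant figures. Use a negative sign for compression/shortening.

A_2 = 804.2 mm².
Equal strain + equilibrium ⇒ each member carries load in proportion to AE: A₁E₁ = 36290000 N, A₂E₂ = 95710000 N, ΣAE = 132000000 N.
σ₁ = P·E₁/ΣAE = 58700·126000/132000000 = 56.03 MPa.

56.0 MPa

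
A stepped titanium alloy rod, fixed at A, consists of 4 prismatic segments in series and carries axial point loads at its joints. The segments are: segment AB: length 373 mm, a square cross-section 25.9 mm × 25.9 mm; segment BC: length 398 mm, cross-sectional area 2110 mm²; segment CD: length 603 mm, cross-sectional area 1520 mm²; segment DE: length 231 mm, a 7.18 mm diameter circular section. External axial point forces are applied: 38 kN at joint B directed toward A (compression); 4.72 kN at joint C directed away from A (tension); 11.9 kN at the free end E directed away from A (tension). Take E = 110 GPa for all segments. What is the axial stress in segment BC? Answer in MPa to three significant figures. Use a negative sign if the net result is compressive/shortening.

Internal axial forces (sectioning from the free end, tension +): N_DE = 11.9 kN, N_CD = 11.9 kN, N_BC = 16.62 kN, N_AB = -21.38 kN.
σ_BC = N_BC/A_BC = 16620/2110 = 7.877 MPa.

7.88 MPa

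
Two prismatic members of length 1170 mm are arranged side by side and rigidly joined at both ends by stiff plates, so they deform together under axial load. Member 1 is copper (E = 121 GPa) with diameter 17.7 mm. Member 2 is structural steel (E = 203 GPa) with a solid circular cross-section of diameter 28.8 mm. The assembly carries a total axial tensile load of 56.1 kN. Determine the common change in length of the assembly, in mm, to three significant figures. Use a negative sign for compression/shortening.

0.405 mm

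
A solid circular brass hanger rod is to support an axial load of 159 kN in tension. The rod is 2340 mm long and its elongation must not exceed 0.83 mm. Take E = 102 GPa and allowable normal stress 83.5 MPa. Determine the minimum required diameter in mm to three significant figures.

Required area A ≥ P/σ_allow = 159000/83.5 = 1904 mm².
For a solid circular section, d ≥ √(4A/π) = 49.24 mm.
Elongation limit: A ≥ PL/(Eδ_allow) = 159000·2340/(102000·0.83) = 4395 mm² ⇒ d ≥ 74.8 mm.
The elongation limit governs.

74.8 mm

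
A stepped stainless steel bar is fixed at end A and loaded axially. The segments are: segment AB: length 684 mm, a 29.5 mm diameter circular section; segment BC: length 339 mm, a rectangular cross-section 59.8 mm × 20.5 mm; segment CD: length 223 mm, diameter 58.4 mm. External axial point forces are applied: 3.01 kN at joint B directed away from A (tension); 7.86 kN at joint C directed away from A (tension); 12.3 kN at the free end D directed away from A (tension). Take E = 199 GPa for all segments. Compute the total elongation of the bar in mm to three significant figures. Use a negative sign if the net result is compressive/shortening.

0.150 mm

Internal axial forces (sectioning from the free end, tension +): N_CD = 12.3 kN, N_BC = 20.16 kN, N_AB = 23.17 kN.
A_AB = 683.5 mm².
A_BC = 1226 mm².
A_CD = 2679 mm².
δ_AB = 23170·684/(683.5·199000) = 0.1165 mm
δ_BC = 20160·339/(1226·199000) = 0.02801 mm
δ_CD = 12300·223/(2679·199000) = 0.005146 mm
δ = Σδ_i = 0.1497 mm.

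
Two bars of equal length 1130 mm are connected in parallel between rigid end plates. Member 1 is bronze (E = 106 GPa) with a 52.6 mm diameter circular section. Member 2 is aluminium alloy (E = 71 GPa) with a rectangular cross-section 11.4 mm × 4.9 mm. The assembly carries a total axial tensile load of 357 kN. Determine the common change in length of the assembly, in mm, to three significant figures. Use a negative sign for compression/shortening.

1.72 mm

A_1 = 2173 mm².
A_2 = 55.86 mm².
Equal strain + equilibrium ⇒ each member carries load in proportion to AE: A₁E₁ = 230300000 N, A₂E₂ = 3966000 N, ΣAE = 234300000 N.
δ = PL/ΣAE = 357000·1130/234300000 = 1.722 mm.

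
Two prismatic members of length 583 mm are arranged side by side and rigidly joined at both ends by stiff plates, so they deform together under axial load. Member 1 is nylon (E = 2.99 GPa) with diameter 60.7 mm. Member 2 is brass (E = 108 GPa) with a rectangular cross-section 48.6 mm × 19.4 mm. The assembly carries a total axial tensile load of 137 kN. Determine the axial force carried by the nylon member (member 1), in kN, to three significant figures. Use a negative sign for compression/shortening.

A_1 = 2894 mm².
A_2 = 942.8 mm².
Equal strain + equilibrium ⇒ each member carries load in proportion to AE: A₁E₁ = 8652000 N, A₂E₂ = 101800000 N, ΣAE = 110500000 N.
F₁ = P·A₁E₁/ΣAE = 137000·8652000/110500000 = 10730 N.

10.7 kN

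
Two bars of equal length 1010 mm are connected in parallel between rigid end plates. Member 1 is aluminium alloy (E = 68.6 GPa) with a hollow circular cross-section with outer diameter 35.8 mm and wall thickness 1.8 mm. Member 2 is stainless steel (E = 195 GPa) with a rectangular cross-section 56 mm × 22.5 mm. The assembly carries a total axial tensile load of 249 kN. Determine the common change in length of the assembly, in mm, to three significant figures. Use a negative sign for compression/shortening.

0.971 mm

A_1 = 192.3 mm².
A_2 = 1260 mm².
Equal strain + equilibrium ⇒ each member carries load in proportion to AE: A₁E₁ = 13190000 N, A₂E₂ = 245700000 N, ΣAE = 258900000 N.
δ = PL/ΣAE = 249000·1010/258900000 = 0.9714 mm.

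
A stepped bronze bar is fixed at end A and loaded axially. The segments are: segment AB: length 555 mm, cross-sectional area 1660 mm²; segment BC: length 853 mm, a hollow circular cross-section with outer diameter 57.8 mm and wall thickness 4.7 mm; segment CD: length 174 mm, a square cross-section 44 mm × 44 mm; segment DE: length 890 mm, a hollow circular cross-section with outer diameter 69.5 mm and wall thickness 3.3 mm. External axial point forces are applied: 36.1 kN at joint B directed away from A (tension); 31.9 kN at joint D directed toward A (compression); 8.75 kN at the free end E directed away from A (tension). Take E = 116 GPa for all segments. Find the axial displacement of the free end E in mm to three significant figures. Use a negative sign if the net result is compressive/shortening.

-0.0999 mm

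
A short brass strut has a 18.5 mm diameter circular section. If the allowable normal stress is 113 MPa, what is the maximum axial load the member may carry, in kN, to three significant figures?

30.4 kN

A = 268.8 mm².
P_max = σ_allow · A = 113 · 268.8 = 30370 N = 30.37 kN.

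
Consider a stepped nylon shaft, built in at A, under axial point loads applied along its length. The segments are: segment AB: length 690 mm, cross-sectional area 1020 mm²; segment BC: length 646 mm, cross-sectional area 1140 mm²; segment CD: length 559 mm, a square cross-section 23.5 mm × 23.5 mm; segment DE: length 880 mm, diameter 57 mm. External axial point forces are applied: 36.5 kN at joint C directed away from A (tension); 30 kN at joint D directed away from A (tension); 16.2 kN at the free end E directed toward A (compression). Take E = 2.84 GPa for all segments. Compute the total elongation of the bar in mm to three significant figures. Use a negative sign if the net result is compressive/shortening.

25.0 mm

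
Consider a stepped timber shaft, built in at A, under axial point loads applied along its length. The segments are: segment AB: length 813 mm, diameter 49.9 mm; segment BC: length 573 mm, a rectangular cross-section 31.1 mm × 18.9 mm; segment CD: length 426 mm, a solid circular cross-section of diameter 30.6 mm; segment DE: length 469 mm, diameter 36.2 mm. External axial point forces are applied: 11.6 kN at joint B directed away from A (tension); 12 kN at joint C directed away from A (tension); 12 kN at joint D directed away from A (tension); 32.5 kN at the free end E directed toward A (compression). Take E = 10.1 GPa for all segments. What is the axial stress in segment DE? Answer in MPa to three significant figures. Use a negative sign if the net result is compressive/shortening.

-31.6 MPa

Internal axial forces (sectioning from the free end, tension +): N_DE = -32.5 kN, N_CD = -20.5 kN, N_BC = -8.5 kN, N_AB = 3.1 kN.
A_DE = 1029 mm².
σ_DE = N_DE/A_DE = -32500/1029 = -31.58 MPa.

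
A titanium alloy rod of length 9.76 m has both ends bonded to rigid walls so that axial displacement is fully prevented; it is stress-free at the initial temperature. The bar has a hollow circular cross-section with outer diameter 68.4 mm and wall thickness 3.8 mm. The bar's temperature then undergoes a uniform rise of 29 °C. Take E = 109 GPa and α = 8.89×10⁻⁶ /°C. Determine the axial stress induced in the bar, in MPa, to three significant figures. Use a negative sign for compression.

-28.1 MPa

Free thermal expansion αLΔT = 8.89e-6 · 9760 · 29 = 2.516 mm.
The walls impose strain ε = −(2.516)/9760 = -2.5781e-04; σ = Eε = 109000 · -2.5781e-04 = -28.1 MPa.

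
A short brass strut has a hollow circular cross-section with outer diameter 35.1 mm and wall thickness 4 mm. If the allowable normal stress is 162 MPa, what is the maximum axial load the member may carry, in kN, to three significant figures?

A = 390.8 mm².
P_max = σ_allow · A = 162 · 390.8 = 63310 N = 63.31 kN.

63.3 kN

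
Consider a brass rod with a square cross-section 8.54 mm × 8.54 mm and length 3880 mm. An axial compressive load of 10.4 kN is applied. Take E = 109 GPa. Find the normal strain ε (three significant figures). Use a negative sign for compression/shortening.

-0.00131

A = 72.93 mm².
σ = N/A = -142.6 MPa; ε = σ/E = -142.6/109000 = -1.308e-03.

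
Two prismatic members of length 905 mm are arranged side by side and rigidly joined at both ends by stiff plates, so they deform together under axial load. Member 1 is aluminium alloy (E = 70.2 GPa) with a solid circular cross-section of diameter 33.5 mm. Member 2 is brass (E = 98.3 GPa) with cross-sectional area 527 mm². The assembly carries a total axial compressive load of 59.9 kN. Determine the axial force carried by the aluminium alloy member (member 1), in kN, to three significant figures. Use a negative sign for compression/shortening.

-32.6 kN

A_1 = 881.4 mm².
Equal strain + equilibrium ⇒ each member carries load in proportion to AE: A₁E₁ = 61880000 N, A₂E₂ = 51800000 N, ΣAE = 113700000 N.
F₁ = P·A₁E₁/ΣAE = -59900·61880000/113700000 = -32600 N.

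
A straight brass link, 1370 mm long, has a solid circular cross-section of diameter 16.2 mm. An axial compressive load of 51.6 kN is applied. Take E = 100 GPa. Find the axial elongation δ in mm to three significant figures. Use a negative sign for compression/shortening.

-3.43 mm

A = 206.1 mm².
δ_mech = NL/(AE) = -51600·1370/(206.1·100000) = -3.43 mm.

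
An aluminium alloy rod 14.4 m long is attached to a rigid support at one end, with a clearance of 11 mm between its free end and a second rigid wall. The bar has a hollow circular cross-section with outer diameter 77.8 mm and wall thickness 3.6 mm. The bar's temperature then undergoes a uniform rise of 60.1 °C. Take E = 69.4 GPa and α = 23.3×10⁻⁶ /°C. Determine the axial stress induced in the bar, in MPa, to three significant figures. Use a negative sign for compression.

Free thermal expansion αLΔT = 23.3e-6 · 14400 · 60.1 = 20.16 mm.
The walls engage after the gap closes; constrained expansion = 20.16 − 11 = 9.165 mm.
The walls impose strain ε = −(9.165)/14400 = -6.3644e-04; σ = Eε = 69400 · -6.3644e-04 = -44.17 MPa.

-44.2 MPa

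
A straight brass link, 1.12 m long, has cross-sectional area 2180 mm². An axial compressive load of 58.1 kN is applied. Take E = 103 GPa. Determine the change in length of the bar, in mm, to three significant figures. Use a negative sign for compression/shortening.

-0.290 mm

δ_mech = NL/(AE) = -58100·1120/(2180·103000) = -0.2898 mm.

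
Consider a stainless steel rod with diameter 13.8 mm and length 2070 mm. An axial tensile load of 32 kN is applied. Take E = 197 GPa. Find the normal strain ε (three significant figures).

0.00109

A = 149.6 mm².
σ = N/A = 213.9 MPa; ε = σ/E = 213.9/197000 = 1.086e-03.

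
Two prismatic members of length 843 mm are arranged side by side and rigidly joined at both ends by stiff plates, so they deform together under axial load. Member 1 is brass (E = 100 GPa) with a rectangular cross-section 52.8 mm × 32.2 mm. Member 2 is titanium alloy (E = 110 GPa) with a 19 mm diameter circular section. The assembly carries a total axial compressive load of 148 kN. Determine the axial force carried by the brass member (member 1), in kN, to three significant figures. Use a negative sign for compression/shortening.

-125 kN

A_1 = 1700 mm².
A_2 = 283.5 mm².
Equal strain + equilibrium ⇒ each member carries load in proportion to AE: A₁E₁ = 170000000 N, A₂E₂ = 31190000 N, ΣAE = 201200000 N.
F₁ = P·A₁E₁/ΣAE = -148000·170000000/201200000 = -125100 N.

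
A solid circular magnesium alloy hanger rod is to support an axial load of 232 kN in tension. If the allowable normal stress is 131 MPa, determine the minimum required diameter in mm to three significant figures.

47.5 mm

Required area A ≥ P/σ_allow = 232000/131 = 1771 mm².
For a solid circular section, d ≥ √(4A/π) = 47.49 mm.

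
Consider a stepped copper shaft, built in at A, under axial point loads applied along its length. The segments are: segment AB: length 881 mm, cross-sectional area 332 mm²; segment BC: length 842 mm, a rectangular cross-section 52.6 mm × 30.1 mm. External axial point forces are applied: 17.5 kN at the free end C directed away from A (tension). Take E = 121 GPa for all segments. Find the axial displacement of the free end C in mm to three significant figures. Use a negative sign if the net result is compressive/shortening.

Internal axial forces (sectioning from the free end, tension +): N_BC = 17.5 kN, N_AB = 17.5 kN.
A_BC = 1583 mm².
δ_AB = 17500·881/(332·121000) = 0.3838 mm
δ_BC = 17500·842/(1583·121000) = 0.07692 mm
δ = Σδ_i = 0.4607 mm.

0.461 mm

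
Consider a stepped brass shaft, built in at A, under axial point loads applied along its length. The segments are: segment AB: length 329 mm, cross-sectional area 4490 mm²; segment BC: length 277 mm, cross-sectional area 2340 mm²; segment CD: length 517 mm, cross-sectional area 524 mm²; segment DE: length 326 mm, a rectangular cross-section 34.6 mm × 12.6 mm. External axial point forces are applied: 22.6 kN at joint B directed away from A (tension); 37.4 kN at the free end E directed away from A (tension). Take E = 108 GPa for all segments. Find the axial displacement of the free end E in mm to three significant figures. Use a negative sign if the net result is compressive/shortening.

Internal axial forces (sectioning from the free end, tension +): N_DE = 37.4 kN, N_CD = 37.4 kN, N_BC = 37.4 kN, N_AB = 60 kN.
A_DE = 436 mm².
δ_AB = 60000·329/(4490·108000) = 0.04071 mm
δ_BC = 37400·277/(2340·108000) = 0.04099 mm
δ_CD = 37400·517/(524·108000) = 0.3417 mm
δ_DE = 37400·326/(436·108000) = 0.259 mm
δ = Σδ_i = 0.6823 mm.

0.682 mm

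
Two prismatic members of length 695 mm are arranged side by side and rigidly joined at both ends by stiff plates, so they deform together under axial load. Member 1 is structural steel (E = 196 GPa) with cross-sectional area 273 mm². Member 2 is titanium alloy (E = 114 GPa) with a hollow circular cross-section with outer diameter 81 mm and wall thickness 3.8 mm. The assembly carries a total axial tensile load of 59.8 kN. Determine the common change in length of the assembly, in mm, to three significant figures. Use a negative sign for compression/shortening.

0.262 mm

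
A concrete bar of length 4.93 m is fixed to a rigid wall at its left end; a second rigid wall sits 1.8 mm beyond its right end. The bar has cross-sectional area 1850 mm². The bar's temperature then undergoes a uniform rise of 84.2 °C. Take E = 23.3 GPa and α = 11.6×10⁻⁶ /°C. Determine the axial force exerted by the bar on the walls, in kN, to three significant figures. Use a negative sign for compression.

-26.4 kN

Free thermal expansion αLΔT = 11.6e-6 · 4930 · 84.2 = 4.815 mm.
The walls engage after the gap closes; constrained expansion = 4.815 − 1.8 = 3.015 mm.
The walls impose strain ε = −(3.015)/4930 = -6.1161e-04; σ = Eε = 23300 · -6.1161e-04 = -14.25 MPa.
Wall reaction R = σ·A = -14.25·1850 = -26360 N = -26.36 kN.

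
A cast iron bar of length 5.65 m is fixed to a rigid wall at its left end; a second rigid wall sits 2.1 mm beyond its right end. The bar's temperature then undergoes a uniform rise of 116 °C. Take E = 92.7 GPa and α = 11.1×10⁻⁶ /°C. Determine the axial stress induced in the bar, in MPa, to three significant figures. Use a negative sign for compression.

-84.9 MPa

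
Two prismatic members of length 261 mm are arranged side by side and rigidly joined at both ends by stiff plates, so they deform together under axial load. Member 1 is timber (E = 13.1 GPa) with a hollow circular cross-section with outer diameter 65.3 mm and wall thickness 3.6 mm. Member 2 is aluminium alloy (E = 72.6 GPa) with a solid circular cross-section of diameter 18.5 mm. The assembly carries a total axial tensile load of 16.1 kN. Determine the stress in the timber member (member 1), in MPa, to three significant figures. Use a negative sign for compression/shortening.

A_1 = 697.8 mm².
A_2 = 268.8 mm².
Equal strain + equilibrium ⇒ each member carries load in proportion to AE: A₁E₁ = 9141000 N, A₂E₂ = 19520000 N, ΣAE = 28660000 N.
σ₁ = P·E₁/ΣAE = 16100·13100/28660000 = 7.36 MPa.

7.36 MPa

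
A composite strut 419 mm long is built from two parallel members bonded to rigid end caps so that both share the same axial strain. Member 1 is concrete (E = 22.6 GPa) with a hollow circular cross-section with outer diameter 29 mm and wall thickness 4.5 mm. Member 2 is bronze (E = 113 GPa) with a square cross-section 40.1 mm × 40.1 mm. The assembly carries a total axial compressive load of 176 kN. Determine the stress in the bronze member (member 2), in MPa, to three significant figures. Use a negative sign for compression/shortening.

A_1 = 346.4 mm².
A_2 = 1608 mm².
Equal strain + equilibrium ⇒ each member carries load in proportion to AE: A₁E₁ = 7828000 N, A₂E₂ = 181700000 N, ΣAE = 189500000 N.
σ₂ = P·E₂/ΣAE = -176000·113000/189500000 = -104.9 MPa.

-105 MPa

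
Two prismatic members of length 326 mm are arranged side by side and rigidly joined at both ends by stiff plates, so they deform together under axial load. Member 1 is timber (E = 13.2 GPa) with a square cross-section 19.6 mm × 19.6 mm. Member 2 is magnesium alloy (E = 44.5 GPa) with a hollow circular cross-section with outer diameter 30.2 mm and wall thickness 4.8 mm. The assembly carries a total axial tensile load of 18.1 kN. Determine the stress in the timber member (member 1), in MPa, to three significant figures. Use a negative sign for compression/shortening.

10.8 MPa

A_1 = 384.2 mm².
A_2 = 383 mm².
Equal strain + equilibrium ⇒ each member carries load in proportion to AE: A₁E₁ = 5071000 N, A₂E₂ = 17040000 N, ΣAE = 22120000 N.
σ₁ = P·E₁/ΣAE = 18100·13200/22120000 = 10.8 MPa.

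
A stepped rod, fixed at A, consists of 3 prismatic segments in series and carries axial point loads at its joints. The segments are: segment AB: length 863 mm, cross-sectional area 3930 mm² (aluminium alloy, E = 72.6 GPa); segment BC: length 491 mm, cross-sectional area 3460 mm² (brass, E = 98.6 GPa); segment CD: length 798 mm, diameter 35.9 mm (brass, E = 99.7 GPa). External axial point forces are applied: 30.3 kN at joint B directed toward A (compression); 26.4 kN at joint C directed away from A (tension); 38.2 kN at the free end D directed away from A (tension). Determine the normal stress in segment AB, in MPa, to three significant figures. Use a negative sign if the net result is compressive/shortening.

8.73 MPa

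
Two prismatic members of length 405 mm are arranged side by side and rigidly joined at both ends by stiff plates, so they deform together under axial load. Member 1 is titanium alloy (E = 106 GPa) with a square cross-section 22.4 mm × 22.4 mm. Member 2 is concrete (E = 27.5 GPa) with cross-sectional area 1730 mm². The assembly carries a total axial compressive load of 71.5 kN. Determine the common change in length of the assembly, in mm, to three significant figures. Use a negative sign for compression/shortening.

A_1 = 501.8 mm².
Equal strain + equilibrium ⇒ each member carries load in proportion to AE: A₁E₁ = 53190000 N, A₂E₂ = 47580000 N, ΣAE = 100800000 N.
δ = PL/ΣAE = -71500·405/100800000 = -0.2874 mm.

-0.287 mm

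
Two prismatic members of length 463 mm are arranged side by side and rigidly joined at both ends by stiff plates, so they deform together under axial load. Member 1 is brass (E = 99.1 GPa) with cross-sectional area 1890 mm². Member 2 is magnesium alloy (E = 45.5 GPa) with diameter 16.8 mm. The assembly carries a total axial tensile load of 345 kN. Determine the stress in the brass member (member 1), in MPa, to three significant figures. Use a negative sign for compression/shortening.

A_2 = 221.7 mm².
Equal strain + equilibrium ⇒ each member carries load in proportion to AE: A₁E₁ = 187300000 N, A₂E₂ = 10090000 N, ΣAE = 197400000 N.
σ₁ = P·E₁/ΣAE = 345000·99100/197400000 = 173.2 MPa.

173 MPa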